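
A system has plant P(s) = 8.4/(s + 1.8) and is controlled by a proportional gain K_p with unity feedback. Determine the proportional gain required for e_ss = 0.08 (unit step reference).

Steady-state error for a unit step on this type-0 loop is 1/(1 + K_p·P(0)).
P(0) = 4.667. Require 1/(1 + K_p·4.667) = 0.08, so 1 + 4.667·K_p = 12.5.
K_p = (12.5 − 1)/4.667 = 2.46.

K_p = 2.46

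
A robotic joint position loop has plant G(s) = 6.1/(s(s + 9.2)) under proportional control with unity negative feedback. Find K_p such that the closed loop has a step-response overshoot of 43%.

K_p = 51.5

From %OS = 100·exp(−πζ/√(1−ζ²)) = 43%, ζ = −ln(0.43)/√(π²+ln²(0.43)) = 0.2594.
Characteristic equation s² + 9.2s + 6.1K_p = 0 gives ζ = 9.2/(2√(6.1K_p)).
Setting ζ = 0.2594: √(6.1K_p) = 9.2/(2·0.2594) = 17.73, so K_p = 314.4/6.1 = 51.5.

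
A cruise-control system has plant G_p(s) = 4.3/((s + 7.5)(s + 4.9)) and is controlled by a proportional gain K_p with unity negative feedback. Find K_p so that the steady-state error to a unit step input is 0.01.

K_p = 846

The loop is type 0, so e_ss(step) = 1/(1 + K_pos) with K_pos = K_p·G_p(0).
G_p(0) = 0.117. Require 1/(1 + K_p·0.117) = 0.01, so 1 + 0.117·K_p = 100.
K_p = (100 − 1)/0.117 = 846.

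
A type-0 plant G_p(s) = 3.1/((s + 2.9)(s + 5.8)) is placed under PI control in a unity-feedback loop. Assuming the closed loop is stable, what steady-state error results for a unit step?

The PI controller's integrator makes the forward path type 1, so e_ss to a step is zero.

0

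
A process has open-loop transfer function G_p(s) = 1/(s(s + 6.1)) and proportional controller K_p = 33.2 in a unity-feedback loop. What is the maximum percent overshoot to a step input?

From 1 + K_pG_p(s) = 0: s² + 6.1s + 33.2 = 0 ⇒ ω_n = 5.762, ζ = 0.5293.
%OS = 100·exp(−πζ/√(1−ζ²)) = 100·exp(−π·0.5293/√0.7198) = 14.1%.

14.1%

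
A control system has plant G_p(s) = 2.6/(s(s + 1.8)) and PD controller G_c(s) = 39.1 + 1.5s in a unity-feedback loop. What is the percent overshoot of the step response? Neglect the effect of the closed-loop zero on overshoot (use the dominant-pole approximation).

Forward path: (39.1 + 1.5s)·2.6/(s(s+1.8)). The closed-loop characteristic equation is s² + (1.8 + 2.6·1.5)s + 2.6·39.1 = 0.
That is s² + 5.7s + 101.7 = 0, so ω_n = 10.08 rad/s and ζ = 5.7/(2·10.08) = 0.2827.
%OS = 100·exp(−πζ/√(1−ζ²)) = 39.6%.

39.6%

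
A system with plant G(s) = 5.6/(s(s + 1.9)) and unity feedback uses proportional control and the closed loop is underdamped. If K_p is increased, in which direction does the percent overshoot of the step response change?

Characteristic equation s² + 1.9s + K_p·5.6 = 0: raising K_p raises ω_n while 2ζω_n = 1.9 is fixed, so ζ falls and overshoot grows.

increase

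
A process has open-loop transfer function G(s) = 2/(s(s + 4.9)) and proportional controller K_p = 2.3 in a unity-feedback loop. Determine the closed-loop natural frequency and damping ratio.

The closed-loop denominator is s(s+4.9) + 2.3·2 = s² + 4.9s + 4.6.
So ω_n² = 4.6 ⇒ ω_n = 2.145 rad/s, and ζ = 4.9/(2ω_n) = 1.14.

ω_n = 2.14 rad/s, ζ = 1.14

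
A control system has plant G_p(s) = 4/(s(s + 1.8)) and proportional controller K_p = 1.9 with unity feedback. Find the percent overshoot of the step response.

From 1 + K_pG_p(s) = 0: s² + 1.8s + 7.6 = 0 ⇒ ω_n = 2.757, ζ = 0.3265.
%OS = 100·exp(−πζ/√(1−ζ²)) = 100·exp(−π·0.3265/√0.8934) = 33.8%.

33.8%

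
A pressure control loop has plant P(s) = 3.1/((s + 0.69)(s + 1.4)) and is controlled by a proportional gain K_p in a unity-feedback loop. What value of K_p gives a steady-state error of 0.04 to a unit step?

K_p = 7.48

For a type-0 loop with proportional control, e_ss = 1/(1 + K_p·P(0)).
P(0) = 3.209. Require 1/(1 + K_p·3.209) = 0.04, so 1 + 3.209·K_p = 25.
K_p = (25 − 1)/3.209 = 7.48.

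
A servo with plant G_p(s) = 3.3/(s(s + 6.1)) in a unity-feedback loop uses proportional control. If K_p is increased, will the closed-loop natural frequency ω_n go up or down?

increase

ω_n = √(3.3·K_p), which grows with K_p.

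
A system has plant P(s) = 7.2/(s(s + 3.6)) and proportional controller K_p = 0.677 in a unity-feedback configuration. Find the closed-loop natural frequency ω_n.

ω_n = 2.21 rad/s

1 + K_p·P(s) = 0 gives s² + 3.6s + 4.874 = 0.
Matching s² + 2ζω_n s + ω_n²: ω_n = √4.874 = 2.208 rad/s and 2ζω_n = 3.6, so ζ = 3.6/(2·2.208) = 0.815.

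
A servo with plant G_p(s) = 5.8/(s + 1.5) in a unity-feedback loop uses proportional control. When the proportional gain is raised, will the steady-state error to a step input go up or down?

decrease

e_ss = 1/(1 + K_p·G_p(0)); a larger K_p raises the denominator, so e_ss decreases.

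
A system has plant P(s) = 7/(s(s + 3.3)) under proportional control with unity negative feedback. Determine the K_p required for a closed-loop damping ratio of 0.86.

Closed-loop characteristic equation: s² + 3.3s + K_p·7 = 0.
So ω_n = √(7K_p) and 2ζω_n = 3.3, giving ζ = 3.3/(2√(7K_p)).
Setting ζ = 0.86: √(7K_p) = 3.3/(2·0.86) = 1.919, so K_p = 3.681/7 = 0.526.

K_p = 0.526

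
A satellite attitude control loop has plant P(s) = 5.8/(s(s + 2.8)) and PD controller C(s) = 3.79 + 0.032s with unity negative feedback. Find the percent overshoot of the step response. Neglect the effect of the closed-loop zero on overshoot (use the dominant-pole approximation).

Forward path: (3.79 + 0.032s)·5.8/(s(s+2.8)). The closed-loop characteristic equation is s² + (2.8 + 5.8·0.032)s + 5.8·3.79 = 0.
That is s² + 2.986s + 21.98 = 0, so ω_n = 4.688 rad/s and ζ = 2.986/(2·4.688) = 0.3184.
%OS = 100·exp(−πζ/√(1−ζ²)) = 34.8%.

34.8%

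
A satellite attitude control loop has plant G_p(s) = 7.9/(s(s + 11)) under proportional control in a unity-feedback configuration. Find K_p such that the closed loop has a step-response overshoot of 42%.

K_p = 54

From %OS = 100·exp(−πζ/√(1−ζ²)) = 42%, ζ = −ln(0.42)/√(π²+ln²(0.42)) = 0.2662.
Characteristic equation s² + 11s + 7.9K_p = 0 gives ζ = 11/(2√(7.9K_p)).
Setting ζ = 0.2662: √(7.9K_p) = 11/(2·0.2662) = 20.66, so K_p = 427/7.9 = 54.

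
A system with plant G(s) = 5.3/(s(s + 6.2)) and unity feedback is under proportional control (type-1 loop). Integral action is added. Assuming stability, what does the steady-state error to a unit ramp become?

The integrator raises the loop to type 2, so K_v → ∞ and e_ss to a ramp is zero.

0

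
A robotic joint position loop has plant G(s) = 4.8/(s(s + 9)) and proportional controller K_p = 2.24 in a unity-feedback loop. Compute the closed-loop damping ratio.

With unity feedback the closed-loop characteristic equation is s² + 9s + 2.24·4.8 = s² + 9s + 10.75 = 0.
Matching s² + 2ζω_n s + ω_n²: ω_n = √10.75 = 3.279 rad/s and 2ζω_n = 9, so ζ = 9/(2·3.279) = 1.37.

ζ = 1.37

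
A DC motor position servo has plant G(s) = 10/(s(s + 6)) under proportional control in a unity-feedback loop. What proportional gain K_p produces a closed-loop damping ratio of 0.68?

Closed-loop characteristic equation: s² + 6s + K_p·10 = 0.
So ω_n = √(10K_p) and 2ζω_n = 6, giving ζ = 6/(2√(10K_p)).
Setting ζ = 0.68: √(10K_p) = 6/(2·0.68) = 4.412, so K_p = 19.46/10 = 1.95.

K_p = 1.95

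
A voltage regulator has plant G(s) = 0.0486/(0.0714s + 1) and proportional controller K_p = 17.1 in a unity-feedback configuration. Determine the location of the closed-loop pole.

s = -25.65

Closed loop: T(s) = K_p·G/(1+K_p·G) = 0.8311/(0.0714s + 1 + 0.8311), with pole at s = −(1 + 0.8311)/0.0714 = −25.65.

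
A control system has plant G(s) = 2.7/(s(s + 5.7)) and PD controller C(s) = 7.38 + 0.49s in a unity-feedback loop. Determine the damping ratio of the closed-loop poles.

ζ = 0.787

Forward path: (7.38 + 0.49s)·2.7/(s(s+5.7)). The closed-loop characteristic equation is s² + (5.7 + 2.7·0.49)s + 2.7·7.38 = 0.
That is s² + 7.023s + 19.93 = 0, so ω_n = 4.464 rad/s and ζ = 7.023/(2·4.464) = 0.7867.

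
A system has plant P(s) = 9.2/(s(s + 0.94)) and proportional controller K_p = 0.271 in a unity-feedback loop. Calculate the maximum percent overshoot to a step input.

From 1 + K_pP(s) = 0: s² + 0.94s + 2.493 = 0 ⇒ ω_n = 1.579, ζ = 0.2977.
%OS = 100·exp(−πζ/√(1−ζ²)) = 100·exp(−π·0.2977/√0.9114) = 37.5%.

37.5%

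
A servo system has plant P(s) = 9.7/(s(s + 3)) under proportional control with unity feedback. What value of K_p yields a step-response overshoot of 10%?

K_p = 0.664

From %OS = 100·exp(−πζ/√(1−ζ²)) = 10%, ζ = −ln(0.1)/√(π²+ln²(0.1)) = 0.5912.
Characteristic equation s² + 3s + 9.7K_p = 0 gives ζ = 3/(2√(9.7K_p)).
Setting ζ = 0.5912: √(9.7K_p) = 3/(2·0.5912) = 2.537, so K_p = 6.438/9.7 = 0.664.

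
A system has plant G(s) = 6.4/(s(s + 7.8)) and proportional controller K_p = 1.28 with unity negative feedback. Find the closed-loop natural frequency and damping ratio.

The closed-loop denominator is s(s+7.8) + 1.28·6.4 = s² + 7.8s + 8.192.
Matching s² + 2ζω_n s + ω_n²: ω_n = √8.192 = 2.862 rad/s and 2ζω_n = 7.8, so ζ = 7.8/(2·2.862) = 1.36.

ω_n = 2.86 rad/s, ζ = 1.36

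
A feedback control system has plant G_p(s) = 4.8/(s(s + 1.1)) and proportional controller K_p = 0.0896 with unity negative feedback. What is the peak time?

T_p = 8.8 s

The closed-loop denominator s² + 1.1s + 0.4301 gives ω_n = √0.4301 = 0.6558 and ζ = 1.1/(2ω_n) = 0.8387.
Damped frequency ω_d = ω_n√(1−ζ²) = 0.3572 rad/s, so peak time T_p = π/ω_d = 8.8 s.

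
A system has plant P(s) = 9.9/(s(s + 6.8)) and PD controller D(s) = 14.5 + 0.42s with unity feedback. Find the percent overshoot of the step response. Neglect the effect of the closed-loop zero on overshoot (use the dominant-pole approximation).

Forward path: (14.5 + 0.42s)·9.9/(s(s+6.8)). The closed-loop characteristic equation is s² + (6.8 + 9.9·0.42)s + 9.9·14.5 = 0.
That is s² + 10.96s + 143.6 = 0, so ω_n = 11.98 rad/s and ζ = 10.96/(2·11.98) = 0.4573.
%OS = 100·exp(−πζ/√(1−ζ²)) = 19.9%.

19.9%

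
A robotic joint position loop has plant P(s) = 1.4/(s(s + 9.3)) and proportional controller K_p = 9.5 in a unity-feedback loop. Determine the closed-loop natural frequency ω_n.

With unity feedback the closed-loop characteristic equation is s² + 9.3s + 9.5·1.4 = s² + 9.3s + 13.3 = 0.
Matching s² + 2ζω_n s + ω_n²: ω_n = √13.3 = 3.647 rad/s and 2ζω_n = 9.3, so ζ = 9.3/(2·3.647) = 1.28.

ω_n = 3.65 rad/s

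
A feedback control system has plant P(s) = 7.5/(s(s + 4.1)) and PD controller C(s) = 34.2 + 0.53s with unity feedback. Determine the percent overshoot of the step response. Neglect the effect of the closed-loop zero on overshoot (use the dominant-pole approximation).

44.1%

Forward path: (34.2 + 0.53s)·7.5/(s(s+4.1)). The closed-loop characteristic equation is s² + (4.1 + 7.5·0.53)s + 7.5·34.2 = 0.
That is s² + 8.075s + 256.5 = 0, so ω_n = 16.02 rad/s and ζ = 8.075/(2·16.02) = 0.2521.
%OS = 100·exp(−πζ/√(1−ζ²)) = 44.1%.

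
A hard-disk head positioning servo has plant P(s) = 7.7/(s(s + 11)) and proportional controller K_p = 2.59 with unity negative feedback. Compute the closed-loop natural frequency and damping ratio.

The closed-loop denominator is s(s+11) + 2.59·7.7 = s² + 11s + 19.94.
So ω_n² = 19.94 ⇒ ω_n = 4.466 rad/s, and ζ = 11/(2ω_n) = 1.23.

ω_n = 4.47 rad/s, ζ = 1.23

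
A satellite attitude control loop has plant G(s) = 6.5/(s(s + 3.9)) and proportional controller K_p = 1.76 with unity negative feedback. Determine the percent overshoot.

10.9%

The closed-loop denominator s² + 3.9s + 11.44 gives ω_n = √11.44 = 3.382 and ζ = 3.9/(2ω_n) = 0.5765.
%OS = 100·exp(−πζ/√(1−ζ²)) = 100·exp(−π·0.5765/√0.6676) = 10.9%.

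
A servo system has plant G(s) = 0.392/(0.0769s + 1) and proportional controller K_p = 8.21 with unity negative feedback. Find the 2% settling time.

Closed loop: T(s) = K_p·G/(1+K_p·G) = 3.218/(0.0769s + 1 + 3.218), with pole at s = −(1 + 3.218)/0.0769 = −54.85.
τ = 1/54.85 = 0.01823 s, so 2% settling time ≈ 4τ = 0.0729 s.

T_s ≈ 0.0729 s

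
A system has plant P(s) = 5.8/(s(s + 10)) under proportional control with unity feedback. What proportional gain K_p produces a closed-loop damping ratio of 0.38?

Closed-loop characteristic equation: s² + 10s + K_p·5.8 = 0.
So ω_n = √(5.8K_p) and 2ζω_n = 10, giving ζ = 10/(2√(5.8K_p)).
Setting ζ = 0.38: √(5.8K_p) = 10/(2·0.38) = 13.16, so K_p = 173.1/5.8 = 29.9.

K_p = 29.9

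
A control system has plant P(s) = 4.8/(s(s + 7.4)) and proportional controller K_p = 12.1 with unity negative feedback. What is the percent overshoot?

The closed-loop denominator s² + 7.4s + 58.08 gives ω_n = √58.08 = 7.621 and ζ = 7.4/(2ω_n) = 0.4855.
%OS = 100·exp(−πζ/√(1−ζ²)) = 100·exp(−π·0.4855/√0.7643) = 17.5%.

17.5%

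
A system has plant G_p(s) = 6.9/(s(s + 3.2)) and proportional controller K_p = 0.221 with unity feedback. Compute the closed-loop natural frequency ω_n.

ω_n = 1.23 rad/s

1 + K_p·G_p(s) = 0 gives s² + 3.2s + 1.525 = 0.
So ω_n² = 1.525 ⇒ ω_n = 1.235 rad/s, and ζ = 3.2/(2ω_n) = 1.3.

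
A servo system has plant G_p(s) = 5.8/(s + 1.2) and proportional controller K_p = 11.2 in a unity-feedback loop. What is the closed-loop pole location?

s = -66.16

Closed-loop transfer function: T(s) = K_p·G_p(s)/(1 + K_p·G_p(s)) = 64.96/(s + 1.2 + 64.96) = 64.96/(s + 66.16).
The closed-loop pole is at s = −66.16.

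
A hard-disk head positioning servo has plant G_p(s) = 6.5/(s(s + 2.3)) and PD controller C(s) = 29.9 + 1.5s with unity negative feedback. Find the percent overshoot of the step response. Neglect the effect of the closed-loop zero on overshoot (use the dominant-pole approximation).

Forward path: (29.9 + 1.5s)·6.5/(s(s+2.3)). The closed-loop characteristic equation is s² + (2.3 + 6.5·1.5)s + 6.5·29.9 = 0.
That is s² + 12.05s + 194.3 = 0, so ω_n = 13.94 rad/s and ζ = 12.05/(2·13.94) = 0.4322.
%OS = 100·exp(−πζ/√(1−ζ²)) = 22.2%.

22.2%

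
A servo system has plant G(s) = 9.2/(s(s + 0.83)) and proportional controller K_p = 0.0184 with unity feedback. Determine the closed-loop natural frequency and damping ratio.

ω_n = 0.411 rad/s, ζ = 1.01

1 + K_p·G(s) = 0 gives s² + 0.83s + 0.1693 = 0.
So ω_n² = 0.1693 ⇒ ω_n = 0.4114 rad/s, and ζ = 0.83/(2ω_n) = 1.01.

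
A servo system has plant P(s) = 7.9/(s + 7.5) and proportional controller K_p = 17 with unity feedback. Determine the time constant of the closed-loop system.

Closed-loop transfer function: T(s) = K_p·P(s)/(1 + K_p·P(s)) = 134.3/(s + 7.5 + 134.3) = 134.3/(s + 141.8).
Time constant τ = 1/141.8 = 0.00705 s.

τ = 0.00705 s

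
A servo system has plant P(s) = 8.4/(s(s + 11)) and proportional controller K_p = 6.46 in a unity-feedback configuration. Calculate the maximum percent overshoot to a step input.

2.94%

Closed-loop characteristic equation: s² + 11s + 54.26 = 0, so ω_n = 7.366 rad/s and ζ = 11/(2·7.366) = 0.7466.
%OS = 100·exp(−πζ/√(1−ζ²)) = 100·exp(−π·0.7466/√0.4425) = 2.94%.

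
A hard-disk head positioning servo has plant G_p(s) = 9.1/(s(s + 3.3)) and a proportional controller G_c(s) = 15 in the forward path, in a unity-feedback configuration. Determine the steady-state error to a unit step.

The open loop G_c(s)G_p(s) has a pole at the origin (type 1), so the static position error constant is infinite and e_ss = 1/(1+∞) = 0.

0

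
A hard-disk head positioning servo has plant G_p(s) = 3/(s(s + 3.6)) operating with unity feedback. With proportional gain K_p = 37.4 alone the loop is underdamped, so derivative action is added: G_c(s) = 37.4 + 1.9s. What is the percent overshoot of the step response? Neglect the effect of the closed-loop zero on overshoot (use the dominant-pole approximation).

21.5%

Forward path: (37.4 + 1.9s)·3/(s(s+3.6)). The closed-loop characteristic equation is s² + (3.6 + 3·1.9)s + 3·37.4 = 0.
That is s² + 9.3s + 112.2 = 0, so ω_n = 10.59 rad/s and ζ = 9.3/(2·10.59) = 0.439.
%OS = 100·exp(−πζ/√(1−ζ²)) = 21.5%.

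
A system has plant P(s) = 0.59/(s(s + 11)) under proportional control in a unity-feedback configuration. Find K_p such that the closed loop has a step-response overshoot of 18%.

From %OS = 100·exp(−πζ/√(1−ζ²)) = 18%, ζ = −ln(0.18)/√(π²+ln²(0.18)) = 0.4791.
Characteristic equation s² + 11s + 0.59K_p = 0 gives ζ = 11/(2√(0.59K_p)).
Setting ζ = 0.4791: √(0.59K_p) = 11/(2·0.4791) = 11.48, so K_p = 131.8/0.59 = 223.

K_p = 223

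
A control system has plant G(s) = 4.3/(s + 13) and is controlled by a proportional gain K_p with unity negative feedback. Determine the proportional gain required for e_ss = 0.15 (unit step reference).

For a type-0 loop with proportional control, e_ss = 1/(1 + K_p·G(0)).
G(0) = 0.3308. Require 1/(1 + K_p·0.3308) = 0.15, so 1 + 0.3308·K_p = 6.667.
K_p = (6.667 − 1)/0.3308 = 17.1.

K_p = 17.1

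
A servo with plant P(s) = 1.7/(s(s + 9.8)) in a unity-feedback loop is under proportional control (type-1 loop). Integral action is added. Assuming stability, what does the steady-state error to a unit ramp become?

0

The integrator raises the loop to type 2, so K_v → ∞ and e_ss to a ramp is zero.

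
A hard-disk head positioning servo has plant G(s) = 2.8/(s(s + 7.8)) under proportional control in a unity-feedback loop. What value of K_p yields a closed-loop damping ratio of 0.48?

Closed-loop characteristic equation: s² + 7.8s + K_p·2.8 = 0.
So ω_n = √(2.8K_p) and 2ζω_n = 7.8, giving ζ = 7.8/(2√(2.8K_p)).
Setting ζ = 0.48: √(2.8K_p) = 7.8/(2·0.48) = 8.125, so K_p = 66.02/2.8 = 23.6.

K_p = 23.6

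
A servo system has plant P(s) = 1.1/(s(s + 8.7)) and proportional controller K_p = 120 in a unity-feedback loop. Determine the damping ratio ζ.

The closed-loop denominator is s(s+8.7) + 120·1.1 = s² + 8.7s + 132.
Matching s² + 2ζω_n s + ω_n²: ω_n = √132 = 11.49 rad/s and 2ζω_n = 8.7, so ζ = 8.7/(2·11.49) = 0.379.

ζ = 0.379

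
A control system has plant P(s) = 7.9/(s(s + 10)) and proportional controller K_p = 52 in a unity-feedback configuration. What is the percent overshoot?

The closed-loop denominator s² + 10s + 410.8 gives ω_n = √410.8 = 20.27 and ζ = 10/(2ω_n) = 0.2467.
%OS = 100·exp(−πζ/√(1−ζ²)) = 100·exp(−π·0.2467/√0.9391) = 44.9%.

44.9%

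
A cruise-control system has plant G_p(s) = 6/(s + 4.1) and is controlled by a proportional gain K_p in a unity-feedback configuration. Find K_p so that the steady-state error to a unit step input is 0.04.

K_p = 16.4

The loop is type 0, so e_ss(step) = 1/(1 + K_pos) with K_pos = K_p·G_p(0).
G_p(0) = 1.463. Require 1/(1 + K_p·1.463) = 0.04, so 1 + 1.463·K_p = 25.
K_p = (25 − 1)/1.463 = 16.4.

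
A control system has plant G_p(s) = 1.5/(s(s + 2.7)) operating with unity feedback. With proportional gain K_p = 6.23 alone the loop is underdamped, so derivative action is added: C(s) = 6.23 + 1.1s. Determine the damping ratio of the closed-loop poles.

Forward path: (6.23 + 1.1s)·1.5/(s(s+2.7)). The closed-loop characteristic equation is s² + (2.7 + 1.5·1.1)s + 1.5·6.23 = 0.
That is s² + 4.35s + 9.345 = 0, so ω_n = 3.057 rad/s and ζ = 4.35/(2·3.057) = 0.7115.

ζ = 0.711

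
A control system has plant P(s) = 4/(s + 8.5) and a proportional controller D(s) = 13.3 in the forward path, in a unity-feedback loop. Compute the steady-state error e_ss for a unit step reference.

0.138

The loop is type 0. Static position error constant K_pos = D(0)·P(0) = 13.3·0.4706 = 6.259.
Steady-state error to a unit step: e_ss = 1/(1+K_pos) = 1/7.259 = 0.138.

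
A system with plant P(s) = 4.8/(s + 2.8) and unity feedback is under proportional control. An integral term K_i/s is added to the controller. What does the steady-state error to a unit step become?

0

The integrator makes K_pos = lim_{s→0} C(s)G(s) infinite, so e_ss = 1/(1+K_pos) = 0.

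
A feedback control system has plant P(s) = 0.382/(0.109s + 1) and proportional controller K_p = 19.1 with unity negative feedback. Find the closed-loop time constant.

τ = 0.0131 s

Closed loop: T(s) = K_p·P/(1+K_p·P) = 7.296/(0.109s + 1 + 7.296), with pole at s = −(1 + 7.296)/0.109 = −76.11.
Closed-loop time constant τ = 1/76.11 = 0.0131 s.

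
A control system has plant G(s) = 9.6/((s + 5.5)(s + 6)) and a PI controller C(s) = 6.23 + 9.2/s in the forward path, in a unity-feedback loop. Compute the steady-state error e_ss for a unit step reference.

The open loop C(s)G(s) has a pole at the origin (type 1), so the static position error constant is infinite and e_ss = 1/(1+∞) = 0.

0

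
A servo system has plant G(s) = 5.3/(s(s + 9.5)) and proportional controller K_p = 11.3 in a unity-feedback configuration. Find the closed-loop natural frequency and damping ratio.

1 + K_p·G(s) = 0 gives s² + 9.5s + 59.89 = 0.
Matching s² + 2ζω_n s + ω_n²: ω_n = √59.89 = 7.739 rad/s and 2ζω_n = 9.5, so ζ = 9.5/(2·7.739) = 0.614.

ω_n = 7.74 rad/s, ζ = 0.614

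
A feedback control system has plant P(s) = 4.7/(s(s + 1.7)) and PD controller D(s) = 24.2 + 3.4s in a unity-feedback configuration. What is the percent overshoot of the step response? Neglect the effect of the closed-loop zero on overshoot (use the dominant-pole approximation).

0.951%

Forward path: (24.2 + 3.4s)·4.7/(s(s+1.7)). The closed-loop characteristic equation is s² + (1.7 + 4.7·3.4)s + 4.7·24.2 = 0.
That is s² + 17.68s + 113.7 = 0, so ω_n = 10.66 rad/s and ζ = 17.68/(2·10.66) = 0.8289.
%OS = 100·exp(−πζ/√(1−ζ²)) = 0.951%.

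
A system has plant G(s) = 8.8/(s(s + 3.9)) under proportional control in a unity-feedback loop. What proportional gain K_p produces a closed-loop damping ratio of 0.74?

K_p = 0.789

Closed-loop characteristic equation: s² + 3.9s + K_p·8.8 = 0.
So ω_n = √(8.8K_p) and 2ζω_n = 3.9, giving ζ = 3.9/(2√(8.8K_p)).
Setting ζ = 0.74: √(8.8K_p) = 3.9/(2·0.74) = 2.635, so K_p = 6.944/8.8 = 0.789.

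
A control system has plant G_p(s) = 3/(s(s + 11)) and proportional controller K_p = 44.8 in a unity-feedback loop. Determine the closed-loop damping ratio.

ζ = 0.474

1 + K_p·G_p(s) = 0 gives s² + 11s + 134.4 = 0.
Matching s² + 2ζω_n s + ω_n²: ω_n = √134.4 = 11.59 rad/s and 2ζω_n = 11, so ζ = 11/(2·11.59) = 0.474.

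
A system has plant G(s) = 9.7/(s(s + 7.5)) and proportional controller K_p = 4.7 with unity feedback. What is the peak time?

T_p = 0.56 s

From 1 + K_pG(s) = 0: s² + 7.5s + 45.59 = 0 ⇒ ω_n = 6.752, ζ = 0.5554.
Damped frequency ω_d = ω_n√(1−ζ²) = 5.615 rad/s, so peak time T_p = π/ω_d = 0.56 s.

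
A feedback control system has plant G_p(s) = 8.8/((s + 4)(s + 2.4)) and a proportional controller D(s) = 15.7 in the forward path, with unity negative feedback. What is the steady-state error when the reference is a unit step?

The loop is type 0. Static position error constant K_pos = D(0)·G_p(0) = 15.7·0.9167 = 14.39.
Steady-state error to a unit step: e_ss = 1/(1+K_pos) = 1/15.39 = 0.065.

0.065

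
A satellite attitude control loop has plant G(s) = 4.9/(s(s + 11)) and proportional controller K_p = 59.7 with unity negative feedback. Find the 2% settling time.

T_s ≈ 0.727 s

The closed-loop denominator s² + 11s + 292.5 gives ω_n = √292.5 = 17.1 and ζ = 11/(2ω_n) = 0.3216.
2% settling time T_s ≈ 4/(ζω_n) = 4/5.5 = 0.727 s.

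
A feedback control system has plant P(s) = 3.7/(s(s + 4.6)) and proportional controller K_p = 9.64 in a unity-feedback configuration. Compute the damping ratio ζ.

With unity feedback the closed-loop characteristic equation is s² + 4.6s + 9.64·3.7 = s² + 4.6s + 35.67 = 0.
Matching s² + 2ζω_n s + ω_n²: ω_n = √35.67 = 5.972 rad/s and 2ζω_n = 4.6, so ζ = 4.6/(2·5.972) = 0.385.

ζ = 0.385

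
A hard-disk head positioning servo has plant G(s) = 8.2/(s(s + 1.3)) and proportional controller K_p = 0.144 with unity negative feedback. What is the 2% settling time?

T_s ≈ 6.15 s

From 1 + K_pG(s) = 0: s² + 1.3s + 1.181 = 0 ⇒ ω_n = 1.087, ζ = 0.5982.
2% settling time T_s ≈ 4/(ζω_n) = 4/0.65 = 6.15 s.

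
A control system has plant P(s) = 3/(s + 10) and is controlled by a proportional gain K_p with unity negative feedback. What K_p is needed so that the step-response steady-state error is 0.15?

K_p = 18.9

For a type-0 loop with proportional control, e_ss = 1/(1 + K_p·P(0)).
P(0) = 0.3. Require 1/(1 + K_p·0.3) = 0.15, so 1 + 0.3·K_p = 6.667.
K_p = (6.667 − 1)/0.3 = 18.9.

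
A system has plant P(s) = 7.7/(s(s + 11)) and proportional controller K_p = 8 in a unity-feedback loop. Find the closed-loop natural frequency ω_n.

ω_n = 7.85 rad/s

With unity feedback the closed-loop characteristic equation is s² + 11s + 8·7.7 = s² + 11s + 61.6 = 0.
So ω_n² = 61.6 ⇒ ω_n = 7.849 rad/s, and ζ = 11/(2ω_n) = 0.701.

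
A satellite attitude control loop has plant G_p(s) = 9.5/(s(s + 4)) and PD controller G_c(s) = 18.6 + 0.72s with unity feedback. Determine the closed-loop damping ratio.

ζ = 0.408

Forward path: (18.6 + 0.72s)·9.5/(s(s+4)). The closed-loop characteristic equation is s² + (4 + 9.5·0.72)s + 9.5·18.6 = 0.
That is s² + 10.84s + 176.7 = 0, so ω_n = 13.29 rad/s and ζ = 10.84/(2·13.29) = 0.4077.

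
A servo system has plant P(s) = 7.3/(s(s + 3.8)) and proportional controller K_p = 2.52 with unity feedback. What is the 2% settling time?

From 1 + K_pP(s) = 0: s² + 3.8s + 18.4 = 0 ⇒ ω_n = 4.289, ζ = 0.443.
2% settling time T_s ≈ 4/(ζω_n) = 4/1.9 = 2.11 s.

T_s ≈ 2.11 s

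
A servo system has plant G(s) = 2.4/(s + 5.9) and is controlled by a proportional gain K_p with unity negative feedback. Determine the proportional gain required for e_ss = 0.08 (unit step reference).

The loop is type 0, so e_ss(step) = 1/(1 + K_pos) with K_pos = K_p·G(0).
G(0) = 0.4068. Require 1/(1 + K_p·0.4068) = 0.08, so 1 + 0.4068·K_p = 12.5.
K_p = (12.5 − 1)/0.4068 = 28.3.

K_p = 28.3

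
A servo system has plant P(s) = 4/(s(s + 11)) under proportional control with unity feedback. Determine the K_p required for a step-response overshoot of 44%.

From %OS = 100·exp(−πζ/√(1−ζ²)) = 44%, ζ = −ln(0.44)/√(π²+ln²(0.44)) = 0.2528.
Characteristic equation s² + 11s + 4K_p = 0 gives ζ = 11/(2√(4K_p)).
Setting ζ = 0.2528: √(4K_p) = 11/(2·0.2528) = 21.75, so K_p = 473.2/4 = 118.

K_p = 118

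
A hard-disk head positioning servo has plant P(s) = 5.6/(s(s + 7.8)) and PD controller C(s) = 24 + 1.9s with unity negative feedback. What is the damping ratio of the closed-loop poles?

Forward path: (24 + 1.9s)·5.6/(s(s+7.8)). The closed-loop characteristic equation is s² + (7.8 + 5.6·1.9)s + 5.6·24 = 0.
That is s² + 18.44s + 134.4 = 0, so ω_n = 11.59 rad/s and ζ = 18.44/(2·11.59) = 0.7953.

ζ = 0.795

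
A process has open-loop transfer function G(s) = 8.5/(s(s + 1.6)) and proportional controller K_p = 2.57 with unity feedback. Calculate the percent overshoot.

57.9%

Closed-loop characteristic equation: s² + 1.6s + 21.84 = 0, so ω_n = 4.674 rad/s and ζ = 1.6/(2·4.674) = 0.1712.
%OS = 100·exp(−πζ/√(1−ζ²)) = 100·exp(−π·0.1712/√0.9707) = 57.9%.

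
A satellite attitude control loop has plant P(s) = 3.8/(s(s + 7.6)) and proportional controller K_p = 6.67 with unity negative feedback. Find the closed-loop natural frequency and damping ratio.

With unity feedback the closed-loop characteristic equation is s² + 7.6s + 6.67·3.8 = s² + 7.6s + 25.35 = 0.
So ω_n² = 25.35 ⇒ ω_n = 5.034 rad/s, and ζ = 7.6/(2ω_n) = 0.755.

ω_n = 5.03 rad/s, ζ = 0.755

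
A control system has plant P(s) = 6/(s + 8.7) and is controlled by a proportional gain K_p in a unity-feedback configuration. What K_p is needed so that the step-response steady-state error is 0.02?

K_p = 71

For a type-0 loop with proportional control, e_ss = 1/(1 + K_p·P(0)).
P(0) = 0.6897. Require 1/(1 + K_p·0.6897) = 0.02, so 1 + 0.6897·K_p = 50.
K_p = (50 − 1)/0.6897 = 71.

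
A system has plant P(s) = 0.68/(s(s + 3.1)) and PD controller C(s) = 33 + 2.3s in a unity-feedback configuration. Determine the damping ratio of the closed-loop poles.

ζ = 0.492

Forward path: (33 + 2.3s)·0.68/(s(s+3.1)). The closed-loop characteristic equation is s² + (3.1 + 0.68·2.3)s + 0.68·33 = 0.
That is s² + 4.664s + 22.44 = 0, so ω_n = 4.737 rad/s and ζ = 4.664/(2·4.737) = 0.4923.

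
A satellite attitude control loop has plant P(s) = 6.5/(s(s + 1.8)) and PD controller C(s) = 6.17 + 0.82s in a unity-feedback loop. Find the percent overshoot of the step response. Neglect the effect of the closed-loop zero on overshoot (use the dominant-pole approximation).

Forward path: (6.17 + 0.82s)·6.5/(s(s+1.8)). The closed-loop characteristic equation is s² + (1.8 + 6.5·0.82)s + 6.5·6.17 = 0.
That is s² + 7.13s + 40.1 = 0, so ω_n = 6.333 rad/s and ζ = 7.13/(2·6.333) = 0.5629.
%OS = 100·exp(−πζ/√(1−ζ²)) = 11.8%.

11.8%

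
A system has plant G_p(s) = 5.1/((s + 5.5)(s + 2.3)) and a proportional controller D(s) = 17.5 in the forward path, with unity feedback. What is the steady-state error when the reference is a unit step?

The loop is type 0. Static position error constant K_pos = D(0)·G_p(0) = 17.5·0.4032 = 7.055.
Steady-state error to a unit step: e_ss = 1/(1+K_pos) = 1/8.055 = 0.124.

0.124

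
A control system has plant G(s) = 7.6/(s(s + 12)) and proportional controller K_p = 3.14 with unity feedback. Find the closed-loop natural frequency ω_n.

1 + K_p·G(s) = 0 gives s² + 12s + 23.86 = 0.
So ω_n² = 23.86 ⇒ ω_n = 4.885 rad/s, and ζ = 12/(2ω_n) = 1.23.

ω_n = 4.89 rad/s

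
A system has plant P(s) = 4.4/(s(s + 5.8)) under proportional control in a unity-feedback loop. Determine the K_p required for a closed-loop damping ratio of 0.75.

Closed-loop characteristic equation: s² + 5.8s + K_p·4.4 = 0.
So ω_n = √(4.4K_p) and 2ζω_n = 5.8, giving ζ = 5.8/(2√(4.4K_p)).
Setting ζ = 0.75: √(4.4K_p) = 5.8/(2·0.75) = 3.867, so K_p = 14.95/4.4 = 3.4.

K_p = 3.4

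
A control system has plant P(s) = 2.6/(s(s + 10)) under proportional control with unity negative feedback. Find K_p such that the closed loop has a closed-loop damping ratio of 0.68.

Closed-loop characteristic equation: s² + 10s + K_p·2.6 = 0.
So ω_n = √(2.6K_p) and 2ζω_n = 10, giving ζ = 10/(2√(2.6K_p)).
Setting ζ = 0.68: √(2.6K_p) = 10/(2·0.68) = 7.353, so K_p = 54.07/2.6 = 20.8.

K_p = 20.8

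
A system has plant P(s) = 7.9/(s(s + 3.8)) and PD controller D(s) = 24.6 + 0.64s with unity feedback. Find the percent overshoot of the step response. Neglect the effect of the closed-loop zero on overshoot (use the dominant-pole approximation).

Forward path: (24.6 + 0.64s)·7.9/(s(s+3.8)). The closed-loop characteristic equation is s² + (3.8 + 7.9·0.64)s + 7.9·24.6 = 0.
That is s² + 8.856s + 194.3 = 0, so ω_n = 13.94 rad/s and ζ = 8.856/(2·13.94) = 0.3176.
%OS = 100·exp(−πζ/√(1−ζ²)) = 34.9%.

34.9%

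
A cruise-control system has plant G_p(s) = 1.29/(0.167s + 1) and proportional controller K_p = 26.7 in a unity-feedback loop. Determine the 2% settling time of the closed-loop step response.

Closed loop: T(s) = K_p·G_p/(1+K_p·G_p) = 34.44/(0.167s + 1 + 34.44), with pole at s = −(1 + 34.44)/0.167 = −212.2.
τ = 1/212.2 = 0.004712 s, so 2% settling time ≈ 4τ = 0.0188 s.

T_s ≈ 0.0188 s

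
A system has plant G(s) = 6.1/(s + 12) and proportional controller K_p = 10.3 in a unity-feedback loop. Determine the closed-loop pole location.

s = -74.83

Closed-loop transfer function: T(s) = K_p·G(s)/(1 + K_p·G(s)) = 62.83/(s + 12 + 62.83) = 62.83/(s + 74.83).
The closed-loop pole is at s = −74.83.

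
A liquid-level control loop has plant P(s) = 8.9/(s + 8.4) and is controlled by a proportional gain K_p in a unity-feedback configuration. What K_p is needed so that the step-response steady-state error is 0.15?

Steady-state error for a unit step on this type-0 loop is 1/(1 + K_p·P(0)).
P(0) = 1.06. Require 1/(1 + K_p·1.06) = 0.15, so 1 + 1.06·K_p = 6.667.
K_p = (6.667 − 1)/1.06 = 5.35.

K_p = 5.35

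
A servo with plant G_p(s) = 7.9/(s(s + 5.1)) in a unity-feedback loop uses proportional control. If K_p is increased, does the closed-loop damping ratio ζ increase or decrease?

decrease

ζ = 5.1/(2√(7.9K_p)); increasing K_p raises the denominator, so ζ falls.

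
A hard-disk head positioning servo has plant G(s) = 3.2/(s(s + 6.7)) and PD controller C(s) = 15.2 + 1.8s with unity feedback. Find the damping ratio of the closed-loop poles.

ζ = 0.893

Forward path: (15.2 + 1.8s)·3.2/(s(s+6.7)). The closed-loop characteristic equation is s² + (6.7 + 3.2·1.8)s + 3.2·15.2 = 0.
That is s² + 12.46s + 48.64 = 0, so ω_n = 6.974 rad/s and ζ = 12.46/(2·6.974) = 0.8933.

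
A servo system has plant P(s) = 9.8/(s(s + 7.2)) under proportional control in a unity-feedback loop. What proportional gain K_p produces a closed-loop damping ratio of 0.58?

Closed-loop characteristic equation: s² + 7.2s + K_p·9.8 = 0.
So ω_n = √(9.8K_p) and 2ζω_n = 7.2, giving ζ = 7.2/(2√(9.8K_p)).
Setting ζ = 0.58: √(9.8K_p) = 7.2/(2·0.58) = 6.207, so K_p = 38.53/9.8 = 3.93.

K_p = 3.93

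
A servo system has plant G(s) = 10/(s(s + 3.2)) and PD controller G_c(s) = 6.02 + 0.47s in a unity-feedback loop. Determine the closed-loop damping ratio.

ζ = 0.509

Forward path: (6.02 + 0.47s)·10/(s(s+3.2)). The closed-loop characteristic equation is s² + (3.2 + 10·0.47)s + 10·6.02 = 0.
That is s² + 7.9s + 60.2 = 0, so ω_n = 7.759 rad/s and ζ = 7.9/(2·7.759) = 0.5091.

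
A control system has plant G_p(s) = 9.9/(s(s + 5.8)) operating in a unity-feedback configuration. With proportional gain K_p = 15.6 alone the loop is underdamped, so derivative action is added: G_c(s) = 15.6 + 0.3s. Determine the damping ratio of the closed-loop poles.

Forward path: (15.6 + 0.3s)·9.9/(s(s+5.8)). The closed-loop characteristic equation is s² + (5.8 + 9.9·0.3)s + 9.9·15.6 = 0.
That is s² + 8.77s + 154.4 = 0, so ω_n = 12.43 rad/s and ζ = 8.77/(2·12.43) = 0.3528.

ζ = 0.353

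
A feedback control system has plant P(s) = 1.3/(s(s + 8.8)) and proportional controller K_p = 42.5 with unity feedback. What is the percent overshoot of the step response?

From 1 + K_pP(s) = 0: s² + 8.8s + 55.25 = 0 ⇒ ω_n = 7.433, ζ = 0.592.
%OS = 100·exp(−πζ/√(1−ζ²)) = 100·exp(−π·0.592/√0.6496) = 9.95%.

9.95%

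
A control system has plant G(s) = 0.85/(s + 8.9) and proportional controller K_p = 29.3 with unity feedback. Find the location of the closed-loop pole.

Closed-loop transfer function: T(s) = K_p·G(s)/(1 + K_p·G(s)) = 24.91/(s + 8.9 + 24.91) = 24.91/(s + 33.8).
The closed-loop pole is at s = −33.8.

s = -33.8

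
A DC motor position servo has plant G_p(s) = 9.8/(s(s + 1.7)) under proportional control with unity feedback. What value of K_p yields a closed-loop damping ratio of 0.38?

Closed-loop characteristic equation: s² + 1.7s + K_p·9.8 = 0.
So ω_n = √(9.8K_p) and 2ζω_n = 1.7, giving ζ = 1.7/(2√(9.8K_p)).
Setting ζ = 0.38: √(9.8K_p) = 1.7/(2·0.38) = 2.237, so K_p = 5.003/9.8 = 0.511.

K_p = 0.511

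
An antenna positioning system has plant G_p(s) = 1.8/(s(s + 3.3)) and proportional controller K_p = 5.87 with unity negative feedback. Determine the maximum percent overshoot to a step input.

Closed-loop characteristic equation: s² + 3.3s + 10.57 = 0, so ω_n = 3.251 rad/s and ζ = 3.3/(2·3.251) = 0.5076.
%OS = 100·exp(−πζ/√(1−ζ²)) = 100·exp(−π·0.5076/√0.7423) = 15.7%.

15.7%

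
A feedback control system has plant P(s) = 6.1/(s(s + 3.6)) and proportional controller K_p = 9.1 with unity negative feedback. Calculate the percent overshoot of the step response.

45.7%

From 1 + K_pP(s) = 0: s² + 3.6s + 55.51 = 0 ⇒ ω_n = 7.451, ζ = 0.2416.
%OS = 100·exp(−πζ/√(1−ζ²)) = 100·exp(−π·0.2416/√0.9416) = 45.7%.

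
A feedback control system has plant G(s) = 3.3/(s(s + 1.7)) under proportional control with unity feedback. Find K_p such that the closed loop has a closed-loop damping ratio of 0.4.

K_p = 1.37

Closed-loop characteristic equation: s² + 1.7s + K_p·3.3 = 0.
So ω_n = √(3.3K_p) and 2ζω_n = 1.7, giving ζ = 1.7/(2√(3.3K_p)).
Setting ζ = 0.4: √(3.3K_p) = 1.7/(2·0.4) = 2.125, so K_p = 4.516/3.3 = 1.37.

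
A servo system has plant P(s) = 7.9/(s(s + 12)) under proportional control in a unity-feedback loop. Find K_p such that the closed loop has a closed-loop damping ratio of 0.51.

K_p = 17.5

Closed-loop characteristic equation: s² + 12s + K_p·7.9 = 0.
So ω_n = √(7.9K_p) and 2ζω_n = 12, giving ζ = 12/(2√(7.9K_p)).
Setting ζ = 0.51: √(7.9K_p) = 12/(2·0.51) = 11.76, so K_p = 138.4/7.9 = 17.5.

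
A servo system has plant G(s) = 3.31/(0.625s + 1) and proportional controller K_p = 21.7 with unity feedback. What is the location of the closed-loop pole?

Closed loop: T(s) = K_p·G/(1+K_p·G) = 71.83/(0.625s + 1 + 71.83), with pole at s = −(1 + 71.83)/0.625 = −116.5.

s = -116.5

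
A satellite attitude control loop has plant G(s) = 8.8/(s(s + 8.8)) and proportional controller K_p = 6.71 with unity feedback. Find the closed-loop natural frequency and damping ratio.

1 + K_p·G(s) = 0 gives s² + 8.8s + 59.05 = 0.
So ω_n² = 59.05 ⇒ ω_n = 7.684 rad/s, and ζ = 8.8/(2ω_n) = 0.573.

ω_n = 7.68 rad/s, ζ = 0.573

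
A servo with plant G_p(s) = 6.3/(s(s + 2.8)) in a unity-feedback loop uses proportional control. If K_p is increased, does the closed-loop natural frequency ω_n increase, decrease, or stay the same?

increase

ω_n = √(6.3·K_p), which grows with K_p.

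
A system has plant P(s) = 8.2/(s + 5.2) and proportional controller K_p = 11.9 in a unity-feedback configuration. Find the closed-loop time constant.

Closed-loop transfer function: T(s) = K_p·P(s)/(1 + K_p·P(s)) = 97.58/(s + 5.2 + 97.58) = 97.58/(s + 102.8).
Time constant τ = 1/102.8 = 0.00973 s.

τ = 0.00973 s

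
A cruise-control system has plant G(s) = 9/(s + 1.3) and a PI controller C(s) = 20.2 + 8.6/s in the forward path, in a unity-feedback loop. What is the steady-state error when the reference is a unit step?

The open loop C(s)G(s) has a pole at the origin (type 1), so the static position error constant is infinite and e_ss = 1/(1+∞) = 0.

0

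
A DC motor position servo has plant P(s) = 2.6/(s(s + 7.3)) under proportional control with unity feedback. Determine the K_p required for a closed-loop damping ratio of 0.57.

K_p = 15.8

Closed-loop characteristic equation: s² + 7.3s + K_p·2.6 = 0.
So ω_n = √(2.6K_p) and 2ζω_n = 7.3, giving ζ = 7.3/(2√(2.6K_p)).
Setting ζ = 0.57: √(2.6K_p) = 7.3/(2·0.57) = 6.404, so K_p = 41/2.6 = 15.8.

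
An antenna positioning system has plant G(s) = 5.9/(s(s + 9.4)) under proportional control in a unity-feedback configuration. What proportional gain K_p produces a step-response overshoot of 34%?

K_p = 35.5

From %OS = 100·exp(−πζ/√(1−ζ²)) = 34%, ζ = −ln(0.34)/√(π²+ln²(0.34)) = 0.3248.
Characteristic equation s² + 9.4s + 5.9K_p = 0 gives ζ = 9.4/(2√(5.9K_p)).
Setting ζ = 0.3248: √(5.9K_p) = 9.4/(2·0.3248) = 14.47, so K_p = 209.4/5.9 = 35.5.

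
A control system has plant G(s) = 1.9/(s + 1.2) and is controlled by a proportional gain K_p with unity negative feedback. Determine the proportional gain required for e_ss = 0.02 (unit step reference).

K_p = 30.9

For a type-0 loop with proportional control, e_ss = 1/(1 + K_p·G(0)).
G(0) = 1.583. Require 1/(1 + K_p·1.583) = 0.02, so 1 + 1.583·K_p = 50.
K_p = (50 − 1)/1.583 = 30.9.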